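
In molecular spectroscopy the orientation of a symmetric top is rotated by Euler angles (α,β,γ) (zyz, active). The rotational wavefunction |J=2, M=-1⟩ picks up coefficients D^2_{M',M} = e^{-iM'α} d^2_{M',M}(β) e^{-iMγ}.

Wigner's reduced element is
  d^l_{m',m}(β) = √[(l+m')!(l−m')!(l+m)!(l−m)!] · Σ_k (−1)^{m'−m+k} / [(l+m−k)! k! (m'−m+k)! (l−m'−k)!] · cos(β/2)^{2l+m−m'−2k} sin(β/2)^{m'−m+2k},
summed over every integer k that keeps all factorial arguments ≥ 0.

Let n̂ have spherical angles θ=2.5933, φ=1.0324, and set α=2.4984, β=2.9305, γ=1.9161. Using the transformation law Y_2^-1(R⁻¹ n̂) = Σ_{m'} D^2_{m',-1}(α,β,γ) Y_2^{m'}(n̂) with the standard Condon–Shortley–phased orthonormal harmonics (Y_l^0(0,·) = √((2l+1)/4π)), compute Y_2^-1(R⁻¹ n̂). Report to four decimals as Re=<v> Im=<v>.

Need the full column D^2_{m',-1} for m'=−2..2 at α=2.4984, β=2.9305, γ=1.9161.
cos(β/2)=0.105350, sin(β/2)=0.994435
d^2_{-2,-1}: single k=1 term ⇒ +0.002325;  D = +0.001879+0.001370i
d^2_{-1,-1}: k∈[0..1] ⇒ +0.000123 -0.032927 = -0.032803;  D = +0.009628+0.031359i
d^2_{0,-1}: k∈[0..1] ⇒ -0.002848 +0.253771 = +0.250923;  D = -0.084933+0.236111i
d^2_{1,-1}: k∈[0..1] ⇒ +0.032927 -0.977926 = -0.944999;  D = -0.789263+0.519699i
d^2_{2,-1}: single k=0 term ⇒ -0.207203;  D = +0.206819+0.012609i
Y_2^{m'}(θ=2.5933,φ=1.0324) and Σ D·Y over m':
  (+0.0019+0.0014i)·(-0.0498-0.0924i)  (+0.0096+0.0314i)·(-0.1762+0.2950i)  (-0.0849+0.2361i)·(+0.3737+0.0000i)  (-0.7893+0.5197i)·(+0.1762+0.2950i)  (+0.2068+0.0126i)·(-0.0498+0.0924i)
Y_2^-1(R⁻¹ n̂) = -0.346518-0.037488i

Re=-0.3465 Im=-0.0375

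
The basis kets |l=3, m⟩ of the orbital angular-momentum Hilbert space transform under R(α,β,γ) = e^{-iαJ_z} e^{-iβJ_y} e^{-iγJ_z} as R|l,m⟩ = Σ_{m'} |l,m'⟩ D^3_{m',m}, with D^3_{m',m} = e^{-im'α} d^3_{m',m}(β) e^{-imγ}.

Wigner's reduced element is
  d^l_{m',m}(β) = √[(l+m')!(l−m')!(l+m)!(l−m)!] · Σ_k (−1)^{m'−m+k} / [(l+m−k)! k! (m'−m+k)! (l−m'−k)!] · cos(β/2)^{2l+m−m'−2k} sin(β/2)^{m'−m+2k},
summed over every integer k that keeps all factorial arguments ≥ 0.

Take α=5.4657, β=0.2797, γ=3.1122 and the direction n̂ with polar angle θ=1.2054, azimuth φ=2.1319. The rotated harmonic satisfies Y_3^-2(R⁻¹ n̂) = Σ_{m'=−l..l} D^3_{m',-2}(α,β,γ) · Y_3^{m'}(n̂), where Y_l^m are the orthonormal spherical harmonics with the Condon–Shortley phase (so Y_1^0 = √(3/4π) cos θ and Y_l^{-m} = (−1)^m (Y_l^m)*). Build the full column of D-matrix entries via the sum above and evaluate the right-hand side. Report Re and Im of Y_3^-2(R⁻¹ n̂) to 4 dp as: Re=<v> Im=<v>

Re=0.0874 Im=0.0272

Need the full column D^3_{m',-2} for m'=−3..3 at α=5.4657, β=0.2797, γ=3.1122.
cos(β/2)=0.990237, sin(β/2)=0.139395
d^3_{-3,-2}: single k=1 term ⇒ +0.325100;  D = -0.262622-0.191623i
d^3_{-2,-2}: k∈[0..1] ⇒ +0.942833 -0.093415 = +0.849417;  D = -0.104181-0.843004i
d^3_{-1,-2}: k∈[0..1] ⇒ -0.419702 +0.016634 = -0.403069;  D = -0.257973+0.309701i
d^3_{0,-2}: k∈[0..1] ⇒ +0.102331 -0.002028 = +0.100304;  D = +0.100130-0.005893i
d^3_{1,-2}: k∈[0..1] ⇒ -0.016634 +0.000165 = -0.016469;  D = -0.011952-0.011330i
d^3_{2,-2}: k∈[0..1] ⇒ +0.001851 -0.000007 = +0.001844;  D = -0.000010+0.001844i
d^3_{3,-2}: single k=0 term ⇒ -0.000128;  D = +0.000094-0.000087i
Y_3^{m'}(θ=1.2054,φ=2.1319) and Σ D·Y over m':
  (-0.2626-0.1916i)·(+0.3378-0.0382i)  (-0.1042-0.8430i)·(-0.1382+0.2870i)  (-0.2580+0.3097i)·(+0.0581+0.0924i)  (+0.1001-0.0059i)·(-0.3149+0.0000i)  (-0.0120-0.0113i)·(-0.0581+0.0924i)  (-0.0000+0.0018i)·(-0.1382-0.2870i)  (+0.0001-0.0001i)·(-0.3378-0.0382i)
Y_3^-2(R⁻¹ n̂) = +0.087443+0.027189i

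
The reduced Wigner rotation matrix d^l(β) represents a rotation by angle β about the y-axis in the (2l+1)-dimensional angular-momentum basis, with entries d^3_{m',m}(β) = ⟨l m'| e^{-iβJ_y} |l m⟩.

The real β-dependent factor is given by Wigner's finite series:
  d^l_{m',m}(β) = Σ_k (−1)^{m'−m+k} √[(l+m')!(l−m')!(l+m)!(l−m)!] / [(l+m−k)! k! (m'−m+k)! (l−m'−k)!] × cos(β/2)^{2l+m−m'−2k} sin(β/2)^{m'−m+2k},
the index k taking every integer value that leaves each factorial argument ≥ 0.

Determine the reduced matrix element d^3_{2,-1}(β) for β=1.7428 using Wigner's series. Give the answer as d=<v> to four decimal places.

d^3_{2,-1}(β=1.7428) via Wigner's sum:
Half-angle: c=0.643756, s=0.765231. N=√(120·1·2·24)=75.894664
k∈{0,1} keeps every argument non-negative
  k=0: (−1)^3·75.8947/(12)·0.6438^3·0.7652^3 = -0.756086
  k=1: (−1)^4·75.8947/(24)·0.6438^1·0.7652^5 = +0.534175
d^3_{2,-1}(1.7428) = -0.756086 +0.534175 = -0.221911

d=-0.2219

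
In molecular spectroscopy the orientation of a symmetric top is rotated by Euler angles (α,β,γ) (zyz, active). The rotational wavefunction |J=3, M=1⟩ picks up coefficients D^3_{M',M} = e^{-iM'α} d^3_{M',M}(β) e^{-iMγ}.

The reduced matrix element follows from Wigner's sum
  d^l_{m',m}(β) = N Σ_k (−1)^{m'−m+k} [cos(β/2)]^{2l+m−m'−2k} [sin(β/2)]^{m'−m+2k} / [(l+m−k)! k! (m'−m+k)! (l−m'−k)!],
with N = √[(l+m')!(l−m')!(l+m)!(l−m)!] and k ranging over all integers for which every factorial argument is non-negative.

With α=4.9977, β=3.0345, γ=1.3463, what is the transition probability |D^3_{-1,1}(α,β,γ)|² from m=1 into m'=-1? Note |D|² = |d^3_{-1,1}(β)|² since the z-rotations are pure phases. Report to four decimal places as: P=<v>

P=0.9384

First d^3_{-1,1}(β=3.0345), then the phase factors e^{-i(-1)α} and e^{-i(1)γ}:
Half-angle: c=0.053521, s=0.998567. N=√(2·24·24·2)=48.000000
The bounds max(0,m−m')=2 and min(l+m,l−m')=4 give 3 terms
  k=2: (−1)^0·48.0000/(8)·0.0535^4·0.9986^2 = +0.000049
  k=3: (−1)^1·48.0000/(6)·0.0535^2·0.9986^4 = -0.022785
  k=4: (−1)^2·48.0000/(48)·0.0535^0·0.9986^6 = +0.991431
d^3_{-1,1}(3.0345) = +0.000049 -0.022785 +0.991431 = +0.968696
|D^3_{-1,1}|² = |d^3_{-1,1}(β)|² = (+0.968696)² = 0.938371 (the z-rotation phases have unit modulus)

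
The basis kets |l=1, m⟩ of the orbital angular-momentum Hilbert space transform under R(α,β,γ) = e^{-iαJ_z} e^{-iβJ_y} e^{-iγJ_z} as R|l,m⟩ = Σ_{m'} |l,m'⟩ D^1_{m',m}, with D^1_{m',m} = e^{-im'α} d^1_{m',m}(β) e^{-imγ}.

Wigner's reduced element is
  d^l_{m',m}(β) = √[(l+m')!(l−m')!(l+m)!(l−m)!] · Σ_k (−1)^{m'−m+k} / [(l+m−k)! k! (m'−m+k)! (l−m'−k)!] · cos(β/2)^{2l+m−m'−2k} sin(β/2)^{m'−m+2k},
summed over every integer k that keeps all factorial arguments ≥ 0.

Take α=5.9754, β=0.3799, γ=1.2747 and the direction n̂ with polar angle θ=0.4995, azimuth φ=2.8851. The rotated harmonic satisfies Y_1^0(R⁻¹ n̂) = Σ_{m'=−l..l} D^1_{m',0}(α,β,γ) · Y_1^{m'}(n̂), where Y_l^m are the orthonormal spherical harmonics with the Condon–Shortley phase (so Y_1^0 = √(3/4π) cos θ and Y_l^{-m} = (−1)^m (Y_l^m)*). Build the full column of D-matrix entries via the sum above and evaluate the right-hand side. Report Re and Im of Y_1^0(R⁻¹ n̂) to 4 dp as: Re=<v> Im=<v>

Re=0.3117 Im=0.0000

Need the full column D^1_{m',0} for m'=−1..1 at α=5.9754, β=0.3799, γ=1.2747.
cos(β/2)=0.982014, sin(β/2)=0.188810
d^1_{-1,0}: single k=1 term ⇒ +0.262215;  D = +0.249892-0.079438i
d^1_{0,0}: k∈[0..1] ⇒ +0.964351 -0.035649 = +0.928702;  D = +0.928702+0.000000i
d^1_{1,0}: single k=0 term ⇒ -0.262215;  D = -0.249892-0.079438i
Y_1^{m'}(θ=0.4995,φ=2.8851) and Σ D·Y over m':
  (+0.2499-0.0794i)·(-0.1601-0.0420i)  (+0.9287+0.0000i)·(+0.4289+0.0000i)  (-0.2499-0.0794i)·(+0.1601-0.0420i)
Y_1^0(R⁻¹ n̂) = +0.311654+0.000000i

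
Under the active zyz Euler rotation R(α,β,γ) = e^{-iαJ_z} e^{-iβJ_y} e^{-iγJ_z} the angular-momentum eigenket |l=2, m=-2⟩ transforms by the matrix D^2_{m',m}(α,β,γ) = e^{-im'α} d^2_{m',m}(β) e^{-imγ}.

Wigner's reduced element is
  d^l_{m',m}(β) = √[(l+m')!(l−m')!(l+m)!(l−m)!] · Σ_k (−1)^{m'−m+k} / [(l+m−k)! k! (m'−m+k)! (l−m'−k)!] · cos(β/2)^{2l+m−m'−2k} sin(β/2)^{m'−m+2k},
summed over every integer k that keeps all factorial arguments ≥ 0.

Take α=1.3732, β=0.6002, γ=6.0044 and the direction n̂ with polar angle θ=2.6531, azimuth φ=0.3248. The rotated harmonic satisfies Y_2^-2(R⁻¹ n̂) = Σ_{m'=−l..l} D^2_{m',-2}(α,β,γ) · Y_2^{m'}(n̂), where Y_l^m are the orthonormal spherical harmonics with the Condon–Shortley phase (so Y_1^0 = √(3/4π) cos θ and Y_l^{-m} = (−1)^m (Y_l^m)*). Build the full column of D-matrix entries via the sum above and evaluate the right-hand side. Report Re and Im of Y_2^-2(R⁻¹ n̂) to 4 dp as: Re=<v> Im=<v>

Re=0.2178 Im=0.1204

Need the full column D^2_{m',-2} for m'=−2..2 at α=1.3732, β=0.6002, γ=6.0044.
cos(β/2)=0.955307, sin(β/2)=0.295616
d^2_{-2,-2}: single k=0 term ⇒ +0.832859;  D = -0.482586+0.678797i
d^2_{-1,-2}: single k=0 term ⇒ -0.515450;  D = -0.353295-0.375328i
d^2_{0,-2}: single k=0 term ⇒ +0.195351;  D = +0.165764-0.103366i
d^2_{1,-2}: single k=0 term ⇒ -0.049358;  D = +0.017386+0.046194i
d^2_{2,-2}: single k=0 term ⇒ +0.007637;  D = -0.007536+0.001235i
Y_2^{m'}(θ=2.6531,φ=0.3248) and Σ D·Y over m':
  (-0.4826+0.6788i)·(+0.0677-0.0515i)  (-0.3533-0.3753i)·(-0.3034+0.1022i)  (+0.1658-0.1034i)·(+0.4224+0.0000i)  (+0.0174+0.0462i)·(+0.3034+0.1022i)  (-0.0075+0.0012i)·(+0.0677+0.0515i)
Y_2^-2(R⁻¹ n̂) = +0.217776+0.120428i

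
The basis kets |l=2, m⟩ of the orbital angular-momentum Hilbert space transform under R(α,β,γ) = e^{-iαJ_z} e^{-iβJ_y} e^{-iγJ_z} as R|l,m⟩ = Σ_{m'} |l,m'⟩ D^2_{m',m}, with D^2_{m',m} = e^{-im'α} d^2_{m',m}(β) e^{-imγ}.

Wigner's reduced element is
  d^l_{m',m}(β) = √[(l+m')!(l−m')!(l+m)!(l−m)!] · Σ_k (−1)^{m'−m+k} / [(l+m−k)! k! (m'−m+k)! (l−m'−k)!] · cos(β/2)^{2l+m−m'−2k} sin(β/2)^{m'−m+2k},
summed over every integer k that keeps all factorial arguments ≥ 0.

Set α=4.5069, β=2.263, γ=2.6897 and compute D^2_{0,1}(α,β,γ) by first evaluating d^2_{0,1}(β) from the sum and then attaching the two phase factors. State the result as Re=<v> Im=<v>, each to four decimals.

D^2_{0,1}(4.5069,2.263,2.6897) = e^{-i·0·4.5069}·d^2_{0,1}(2.263)·e^{-i·1·2.6897}. Compute d first:
c=cos(2.263/2)=0.425303, s=sin(2.263/2)=0.905051; N=√[2·2·6·1]=4.898979
The bounds max(0,m−m')=1 and min(l+m,l−m')=2 give 2 terms
  k=1: (−1)^0·4.8990/(2)·0.4253^3·0.9051^1 = +0.170547
  k=2: (−1)^1·4.8990/(2)·0.4253^1·0.9051^3 = -0.772313
d^2_{0,1}(2.263) = +0.170547 -0.772313 = -0.601766
Attach z-rotation phases: D = e^{-i(0)(4.5069)}·(-0.601766)·e^{-i(1)(2.6897)} = +0.541362+0.262773i

Re=0.5414 Im=0.2628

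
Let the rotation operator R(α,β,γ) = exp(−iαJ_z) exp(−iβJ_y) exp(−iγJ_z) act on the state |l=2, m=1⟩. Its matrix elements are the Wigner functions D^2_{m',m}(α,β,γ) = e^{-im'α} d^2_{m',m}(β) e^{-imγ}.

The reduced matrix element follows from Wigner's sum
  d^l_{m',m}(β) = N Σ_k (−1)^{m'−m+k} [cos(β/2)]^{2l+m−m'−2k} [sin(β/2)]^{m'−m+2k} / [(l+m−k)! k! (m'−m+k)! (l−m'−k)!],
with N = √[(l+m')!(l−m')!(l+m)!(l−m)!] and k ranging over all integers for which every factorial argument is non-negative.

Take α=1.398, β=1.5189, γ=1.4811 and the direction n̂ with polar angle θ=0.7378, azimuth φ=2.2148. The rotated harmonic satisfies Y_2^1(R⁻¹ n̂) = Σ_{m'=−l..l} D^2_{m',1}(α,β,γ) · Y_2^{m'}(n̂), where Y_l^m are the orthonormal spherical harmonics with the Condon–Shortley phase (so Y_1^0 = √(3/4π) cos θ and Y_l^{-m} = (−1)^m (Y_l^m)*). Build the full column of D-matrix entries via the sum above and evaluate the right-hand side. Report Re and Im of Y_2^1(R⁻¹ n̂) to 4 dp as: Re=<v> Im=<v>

Need the full column D^2_{m',1} for m'=−2..2 at α=1.398, β=1.5189, γ=1.4811.
cos(β/2)=0.725215, sin(β/2)=0.688523
d^2_{-2,1}: single k=3 term ⇒ +0.473425;  D = +0.119830+0.458009i
d^2_{-1,1}: k∈[2..3] ⇒ +0.747982 -0.224736 = +0.523246;  D = +0.521440-0.043432i
d^2_{0,1}: k∈[1..2] ⇒ +0.643271 -0.579825 = +0.063446;  D = +0.005683-0.063191i
d^2_{1,1}: k∈[0..1] ⇒ +0.276609 -0.747982 = -0.471373;  D = +0.455226+0.122316i
d^2_{2,1}: single k=0 term ⇒ -0.525228;  D = +0.221474-0.476250i
Y_2^{m'}(θ=0.7378,φ=2.2148) and Σ D·Y over m':
  (+0.1198+0.4580i)·(-0.0488+0.1678i)  (+0.5214-0.0434i)·(-0.2309-0.3075i)  (+0.0057-0.0632i)·(+0.2027+0.0000i)  (+0.4552+0.1223i)·(+0.2309-0.3075i)  (+0.2215-0.4762i)·(-0.0488-0.1678i)
Y_2^1(R⁻¹ n̂) = -0.163326-0.291040i

Re=-0.1633 Im=-0.2910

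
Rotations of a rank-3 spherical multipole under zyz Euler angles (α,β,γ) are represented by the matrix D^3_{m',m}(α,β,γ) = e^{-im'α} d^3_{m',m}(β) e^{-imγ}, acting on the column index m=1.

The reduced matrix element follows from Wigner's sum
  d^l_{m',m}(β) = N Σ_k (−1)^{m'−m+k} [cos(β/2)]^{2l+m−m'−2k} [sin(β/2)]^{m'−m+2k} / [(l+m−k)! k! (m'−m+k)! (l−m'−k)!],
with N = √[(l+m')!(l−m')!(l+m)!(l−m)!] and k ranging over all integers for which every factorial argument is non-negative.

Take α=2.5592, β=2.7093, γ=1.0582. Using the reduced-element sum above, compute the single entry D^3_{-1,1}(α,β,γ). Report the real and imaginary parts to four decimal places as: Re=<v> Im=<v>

Re=0.0380 Im=0.5441

First d^3_{-1,1}(β=2.7093), then the phase factors e^{-i(-1)α} and e^{-i(1)γ}:
c=cos(2.7093/2)=0.214467, s=sin(2.7093/2)=0.976731; N=√[2·24·24·2]=48.000000
k: max(0,(1)−(-1))=2 … min(3+(1),3−(-1))=4
  k=2: (−1)^0·48.0000/(8)·0.2145^4·0.9767^2 = +0.012110
  k=3: (−1)^1·48.0000/(6)·0.2145^2·0.9767^4 = -0.334898
  k=4: (−1)^2·48.0000/(48)·0.2145^0·0.9767^6 = +0.868261
d^3_{-1,1}(2.7093) = +0.012110 -0.334898 +0.868261 = +0.545473
Attach z-rotation phases: D = e^{-i(-1)(2.5592)}·(+0.545473)·e^{-i(1)(1.0582)} = +0.038041+0.544145i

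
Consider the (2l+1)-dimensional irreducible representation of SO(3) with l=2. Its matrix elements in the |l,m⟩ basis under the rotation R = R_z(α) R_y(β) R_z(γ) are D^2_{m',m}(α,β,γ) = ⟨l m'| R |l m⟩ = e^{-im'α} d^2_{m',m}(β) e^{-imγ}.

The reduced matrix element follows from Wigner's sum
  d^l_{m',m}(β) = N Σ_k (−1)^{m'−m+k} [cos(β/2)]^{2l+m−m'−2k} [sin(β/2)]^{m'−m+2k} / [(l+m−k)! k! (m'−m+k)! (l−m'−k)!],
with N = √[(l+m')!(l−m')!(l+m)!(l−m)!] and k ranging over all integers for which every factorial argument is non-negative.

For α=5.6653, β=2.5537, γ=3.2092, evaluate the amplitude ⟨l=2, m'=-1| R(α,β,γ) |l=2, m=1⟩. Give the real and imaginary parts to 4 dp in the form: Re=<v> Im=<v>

D^2_{-1,1}(5.6653,2.5537,3.2092) = e^{-i·-1·5.6653}·d^2_{-1,1}(2.5537)·e^{-i·1·3.2092}. Compute d first:
Half-angle: c=0.289732, s=0.957108. N=√(1·6·6·1)=6.000000
k: max(0,(1)−(-1))=2 … min(2+(1),2−(-1))=3
  k=2: (−1)^0·6.0000/(2)·0.2897^2·0.9571^2 = +0.230693
  k=3: (−1)^1·6.0000/(6)·0.2897^0·0.9571^4 = -0.839158
d^2_{-1,1}(2.5537) = +0.230693 -0.839158 = -0.608465
D = (+0.815105-0.579313i)·(-0.608465)·(-0.997715+0.067556i) = +0.471017-0.385191i

Re=0.4710 Im=-0.3852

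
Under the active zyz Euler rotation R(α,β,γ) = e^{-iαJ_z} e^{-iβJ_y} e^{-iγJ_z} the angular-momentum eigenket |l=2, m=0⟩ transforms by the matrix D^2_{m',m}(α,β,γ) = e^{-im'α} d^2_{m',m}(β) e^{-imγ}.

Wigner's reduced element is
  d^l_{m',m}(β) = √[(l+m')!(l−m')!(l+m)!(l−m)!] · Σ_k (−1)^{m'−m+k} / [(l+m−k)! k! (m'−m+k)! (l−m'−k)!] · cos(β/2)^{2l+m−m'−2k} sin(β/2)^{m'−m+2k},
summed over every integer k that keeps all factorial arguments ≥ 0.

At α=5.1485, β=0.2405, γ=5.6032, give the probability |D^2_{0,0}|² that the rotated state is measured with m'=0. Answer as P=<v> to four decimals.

D^2_{0,0}(5.1485,0.2405,5.6032) = e^{-i·0·5.1485}·d^2_{0,0}(0.2405)·e^{-i·0·5.6032}. Compute d first:
With c≡cos(β/2)=0.992779 and s≡sin(β/2)=0.119960, N=[2·2·2·2]^{1/2}=4.000000
k: max(0,(0)−(0))=0 … min(2+(0),2−(0))=2
  k=0: (−1)^0·4.0000/(4)·0.9928^4·0.1200^0 = +0.971426
  k=1: (−1)^1·4.0000/(1)·0.9928^2·0.1200^2 = -0.056734
  k=2: (−1)^2·4.0000/(4)·0.9928^0·0.1200^4 = +0.000207
d^2_{0,0}(0.2405) = +0.971426 -0.056734 +0.000207 = +0.914900
|D^2_{0,0}|² = |d^2_{0,0}(β)|² = (+0.914900)² = 0.837041 (the z-rotation phases have unit modulus)

P=0.8370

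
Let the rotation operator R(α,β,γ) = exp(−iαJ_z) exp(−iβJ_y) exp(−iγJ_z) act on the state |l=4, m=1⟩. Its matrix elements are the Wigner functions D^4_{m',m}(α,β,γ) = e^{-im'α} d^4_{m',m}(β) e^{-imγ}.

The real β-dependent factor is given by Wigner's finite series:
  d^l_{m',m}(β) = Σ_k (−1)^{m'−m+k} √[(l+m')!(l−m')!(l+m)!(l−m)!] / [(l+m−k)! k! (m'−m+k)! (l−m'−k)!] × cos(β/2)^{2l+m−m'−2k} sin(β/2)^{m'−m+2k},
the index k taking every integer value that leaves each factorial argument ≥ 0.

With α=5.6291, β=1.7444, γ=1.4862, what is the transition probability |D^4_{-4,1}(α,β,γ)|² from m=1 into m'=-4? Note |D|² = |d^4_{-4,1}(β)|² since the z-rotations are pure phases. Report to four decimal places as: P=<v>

P=0.2747

D^4_{-4,1}(5.6291,1.7444,1.4862) = e^{-i·-4·5.6291}·d^4_{-4,1}(1.7444)·e^{-i·1·1.4862}. Compute d first:
c=cos(1.7444/2)=0.643143, s=sin(1.7444/2)=0.765746; N=√[1·40320·120·6]=5387.986637
The bounds max(0,m−m')=5 and min(l+m,l−m')=5 give 1 term
  k=5: (−1)^0·5387.9866/(720)·0.6431^3·0.7657^5 = +0.524132
d^4_{-4,1}(1.7444) = +0.524132
|D^4_{-4,1}|² = |d^4_{-4,1}(β)|² = (+0.524132)² = 0.274714 (the z-rotation phases have unit modulus)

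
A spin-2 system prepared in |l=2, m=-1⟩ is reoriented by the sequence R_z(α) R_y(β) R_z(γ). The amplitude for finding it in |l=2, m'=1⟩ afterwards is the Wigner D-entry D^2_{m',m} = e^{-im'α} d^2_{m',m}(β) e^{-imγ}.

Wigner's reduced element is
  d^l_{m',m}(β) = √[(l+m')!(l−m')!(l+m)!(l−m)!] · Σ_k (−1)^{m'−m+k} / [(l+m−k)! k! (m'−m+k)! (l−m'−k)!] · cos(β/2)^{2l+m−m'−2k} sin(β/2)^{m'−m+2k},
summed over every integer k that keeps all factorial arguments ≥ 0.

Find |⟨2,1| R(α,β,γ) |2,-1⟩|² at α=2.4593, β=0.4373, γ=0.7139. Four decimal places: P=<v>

Split into d^2_{1,-1}(β=0.4373) × two z-phases.
c=cos(0.4373/2)=0.976191, s=sin(0.4373/2)=0.216912; N=√[6·1·1·6]=6.000000
Admissible k: 0..1 (factorial args all ≥0)
  k=0: (−1)^2·6.0000/(2)·0.9762^2·0.2169^2 = +0.134511
  k=1: (−1)^3·6.0000/(6)·0.9762^0·0.2169^4 = -0.002214
d^2_{1,-1}(0.4373) = +0.134511 -0.002214 = +0.132297
|D^2_{1,-1}|² = |d^2_{1,-1}(β)|² = (+0.132297)² = 0.017503 (the z-rotation phases have unit modulus)

P=0.0175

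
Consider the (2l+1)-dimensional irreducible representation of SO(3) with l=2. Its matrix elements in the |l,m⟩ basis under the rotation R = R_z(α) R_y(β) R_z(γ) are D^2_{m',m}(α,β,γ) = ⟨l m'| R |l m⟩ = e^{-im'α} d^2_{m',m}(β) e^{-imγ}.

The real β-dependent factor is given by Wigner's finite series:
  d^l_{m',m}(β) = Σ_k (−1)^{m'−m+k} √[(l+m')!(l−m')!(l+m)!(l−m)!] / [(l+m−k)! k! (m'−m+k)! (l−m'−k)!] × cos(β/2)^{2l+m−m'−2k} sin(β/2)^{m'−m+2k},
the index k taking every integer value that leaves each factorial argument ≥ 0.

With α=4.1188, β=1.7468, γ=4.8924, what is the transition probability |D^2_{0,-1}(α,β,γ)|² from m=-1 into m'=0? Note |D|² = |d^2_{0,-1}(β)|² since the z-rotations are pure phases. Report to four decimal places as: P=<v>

D^2_{0,-1}(4.1188,1.7468,4.8924) = e^{-i·0·4.1188}·d^2_{0,-1}(1.7468)·e^{-i·-1·4.8924}. Compute d first:
c=cos(1.7468/2)=0.642224, s=sin(1.7468/2)=0.766517; N=√[2·2·1·6]=4.898979
Admissible k: 0..1 (factorial args all ≥0)
  k=0: (−1)^1·4.8990/(2)·0.6422^3·0.7665^1 = -0.497344
  k=1: (−1)^2·4.8990/(2)·0.6422^1·0.7665^3 = +0.708480
d^2_{0,-1}(1.7468) = -0.497344 +0.708480 = +0.211135
|D^2_{0,-1}|² = |d^2_{0,-1}(β)|² = (+0.211135)² = 0.044578 (the z-rotation phases have unit modulus)

P=0.0446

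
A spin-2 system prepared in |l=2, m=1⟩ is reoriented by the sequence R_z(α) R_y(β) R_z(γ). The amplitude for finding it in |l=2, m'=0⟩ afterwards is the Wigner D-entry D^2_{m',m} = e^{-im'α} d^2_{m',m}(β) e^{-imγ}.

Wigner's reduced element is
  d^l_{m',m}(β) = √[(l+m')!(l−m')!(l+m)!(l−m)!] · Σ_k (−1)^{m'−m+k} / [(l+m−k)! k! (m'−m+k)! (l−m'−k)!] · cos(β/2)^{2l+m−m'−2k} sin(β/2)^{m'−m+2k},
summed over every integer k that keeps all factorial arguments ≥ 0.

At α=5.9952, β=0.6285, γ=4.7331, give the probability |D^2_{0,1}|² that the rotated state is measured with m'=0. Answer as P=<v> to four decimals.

P=0.3393

Split into d^2_{0,1}(β=0.6285) × two z-phases.
With c≡cos(β/2)=0.951028 and s≡sin(β/2)=0.309103, N=[2·2·6·1]^{1/2}=4.898979
Admissible k: 1..2 (factorial args all ≥0)
  k=1: (−1)^0·4.8990/(2)·0.9510^3·0.3091^1 = +0.651268
  k=2: (−1)^1·4.8990/(2)·0.9510^1·0.3091^3 = -0.068799
d^2_{0,1}(0.6285) = +0.651268 -0.068799 = +0.582469
|D^2_{0,1}|² = |d^2_{0,1}(β)|² = (+0.582469)² = 0.339271 (the z-rotation phases have unit modulus)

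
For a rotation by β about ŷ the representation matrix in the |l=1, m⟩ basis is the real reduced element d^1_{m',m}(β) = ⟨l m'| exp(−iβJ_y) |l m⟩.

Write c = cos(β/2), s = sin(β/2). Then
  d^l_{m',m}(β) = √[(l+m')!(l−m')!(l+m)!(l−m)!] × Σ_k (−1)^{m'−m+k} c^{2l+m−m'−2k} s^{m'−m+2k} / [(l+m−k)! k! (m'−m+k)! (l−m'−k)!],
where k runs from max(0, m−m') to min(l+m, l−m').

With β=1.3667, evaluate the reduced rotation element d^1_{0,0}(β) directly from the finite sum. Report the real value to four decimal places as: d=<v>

d=0.2027

d^1_{0,0}(β=1.3667) via Wigner's sum:
c=cos(1.3667/2)=0.775462, s=sin(1.3667/2)=0.631394; N=√[1·1·1·1]=1.000000
k∈{0,1} keeps every argument non-negative
  k=0: (−1)^0·1.0000/(1)·0.7755^2·0.6314^0 = +0.601341
  k=1: (−1)^1·1.0000/(1)·0.7755^0·0.6314^2 = -0.398659
d^1_{0,0}(1.3667) = +0.601341 -0.398659 = +0.202682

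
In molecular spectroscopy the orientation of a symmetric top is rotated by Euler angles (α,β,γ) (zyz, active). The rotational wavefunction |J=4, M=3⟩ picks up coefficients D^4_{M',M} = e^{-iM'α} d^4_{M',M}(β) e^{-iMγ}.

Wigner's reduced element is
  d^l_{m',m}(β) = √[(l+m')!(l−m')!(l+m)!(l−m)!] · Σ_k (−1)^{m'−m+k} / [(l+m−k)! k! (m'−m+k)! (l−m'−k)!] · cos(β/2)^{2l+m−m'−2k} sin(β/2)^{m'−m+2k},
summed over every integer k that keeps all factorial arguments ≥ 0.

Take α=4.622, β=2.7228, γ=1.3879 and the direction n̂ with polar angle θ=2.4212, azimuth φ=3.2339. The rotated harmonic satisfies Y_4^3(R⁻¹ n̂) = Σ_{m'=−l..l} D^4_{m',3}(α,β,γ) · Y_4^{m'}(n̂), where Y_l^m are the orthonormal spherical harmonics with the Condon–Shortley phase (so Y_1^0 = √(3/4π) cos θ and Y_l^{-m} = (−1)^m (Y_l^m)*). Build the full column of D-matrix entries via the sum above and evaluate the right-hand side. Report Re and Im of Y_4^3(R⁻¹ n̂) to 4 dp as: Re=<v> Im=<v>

Need the full column D^4_{m',3} for m'=−4..4 at α=4.622, β=2.7228, γ=1.3879.
cos(β/2)=0.207869, sin(β/2)=0.978157
d^4_{-4,3}: single k=7 term ⇒ +0.503726;  D = -0.093715+0.494932i
d^4_{-3,3}: k∈[6..7] ⇒ +0.264929 -0.838044 = -0.573115;  D = +0.551186+0.157018i
d^4_{-2,3}: k∈[5..6] ⇒ +0.090282 -0.666367 = -0.576085;  D = -0.207199+0.537534i
d^4_{-1,3}: k∈[4..5] ⇒ +0.022611 -0.300401 = -0.277791;  D = -0.249124-0.122901i
d^4_{0,3}: k∈[3..4] ⇒ +0.004298 -0.095165 = -0.090867;  D = +0.047394-0.077529i
d^4_{1,3}: k∈[2..3] ⇒ +0.000613 -0.022611 = -0.021998;  D = +0.017657+0.013121i
d^4_{2,3}: k∈[1..2] ⇒ +0.000061 -0.004077 = -0.004016;  D = -0.002676+0.002994i
d^4_{3,3}: k∈[0..1] ⇒ +0.000003 -0.000540 = -0.000537;  D = -0.000366-0.000392i
d^4_{4,3}: single k=0 term ⇒ -0.000046;  D = +0.000037-0.000028i
Y_4^{m'}(θ=2.4212,φ=3.2339) and Σ D·Y over m':
  (-0.0937+0.4949i)·(+0.0782-0.0302i)  (+0.5512+0.1570i)·(+0.2598-0.0738i)  (-0.2072+0.5375i)·(+0.4227-0.0789i)  (-0.2491-0.1229i)·(+0.2227-0.0206i)  (+0.0474-0.0775i)·(-0.2940+0.0000i)  (+0.0177+0.0131i)·(-0.2227-0.0206i)  (-0.0027+0.0030i)·(+0.4227+0.0789i)  (-0.0004-0.0004i)·(-0.2598-0.0738i)  (+0.0000-0.0000i)·(+0.0782+0.0302i)
Y_4^3(R⁻¹ n̂) = +0.040345+0.283623i

Re=0.0403 Im=0.2836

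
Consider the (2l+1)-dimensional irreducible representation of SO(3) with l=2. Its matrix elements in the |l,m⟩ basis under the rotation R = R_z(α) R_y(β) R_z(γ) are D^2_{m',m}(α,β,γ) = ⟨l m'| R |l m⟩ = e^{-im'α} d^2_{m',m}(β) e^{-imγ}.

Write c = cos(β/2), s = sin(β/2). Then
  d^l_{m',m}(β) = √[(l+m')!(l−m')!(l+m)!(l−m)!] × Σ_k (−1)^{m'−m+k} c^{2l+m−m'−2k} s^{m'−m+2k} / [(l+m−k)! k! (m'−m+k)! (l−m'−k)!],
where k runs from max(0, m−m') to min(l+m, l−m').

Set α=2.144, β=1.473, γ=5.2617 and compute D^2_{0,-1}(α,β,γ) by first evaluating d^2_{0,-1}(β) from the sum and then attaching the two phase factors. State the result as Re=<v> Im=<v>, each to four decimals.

Split into d^2_{0,-1}(β=1.473) × two z-phases.
c=cos(1.473/2)=0.740824, s=sin(1.473/2)=0.671699; N=√[2·2·1·6]=4.898979
k: max(0,(-1)−(0))=0 … min(2+(-1),2−(0))=1
  k=0: (−1)^1·4.8990/(2)·0.7408^3·0.6717^1 = -0.668953
  k=1: (−1)^2·4.8990/(2)·0.7408^1·0.6717^3 = +0.549940
d^2_{0,-1}(1.473) = -0.668953 +0.549940 = -0.119013
Phases: e^{-i·(0)·2.144}=+1.000000+0.000000i, e^{-i·(-1)·5.2617}=+0.522100-0.852884i ⇒ D=-0.062137+0.101505i

Re=-0.0621 Im=0.1015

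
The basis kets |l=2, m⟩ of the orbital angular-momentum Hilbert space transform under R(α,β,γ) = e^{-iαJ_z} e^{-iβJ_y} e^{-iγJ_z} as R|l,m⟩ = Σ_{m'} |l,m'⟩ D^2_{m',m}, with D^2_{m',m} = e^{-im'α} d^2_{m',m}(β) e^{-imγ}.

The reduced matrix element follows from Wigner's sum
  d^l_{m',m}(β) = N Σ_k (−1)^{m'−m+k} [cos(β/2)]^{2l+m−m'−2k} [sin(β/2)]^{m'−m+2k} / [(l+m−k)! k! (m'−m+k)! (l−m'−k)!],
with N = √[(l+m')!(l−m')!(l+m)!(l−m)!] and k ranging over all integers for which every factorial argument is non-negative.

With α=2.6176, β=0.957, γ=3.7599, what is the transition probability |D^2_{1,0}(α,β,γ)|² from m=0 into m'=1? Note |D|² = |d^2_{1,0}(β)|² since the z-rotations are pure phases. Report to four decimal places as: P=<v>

First d^2_{1,0}(β=0.957), then the phase factors e^{-i(1)α} and e^{-i(0)γ}:
With c≡cos(β/2)=0.887687 and s≡sin(β/2)=0.460448, N=[6·1·2·2]^{1/2}=4.898979
k∈{0,1} keeps every argument non-negative
  k=0: (−1)^1·4.8990/(2)·0.8877^3·0.4604^1 = -0.788924
  k=1: (−1)^2·4.8990/(2)·0.8877^1·0.4604^3 = +0.212265
d^2_{1,0}(0.957) = -0.788924 +0.212265 = -0.576660
|D^2_{1,0}|² = |d^2_{1,0}(β)|² = (-0.576660)² = 0.332536 (the z-rotation phases have unit modulus)

P=0.3325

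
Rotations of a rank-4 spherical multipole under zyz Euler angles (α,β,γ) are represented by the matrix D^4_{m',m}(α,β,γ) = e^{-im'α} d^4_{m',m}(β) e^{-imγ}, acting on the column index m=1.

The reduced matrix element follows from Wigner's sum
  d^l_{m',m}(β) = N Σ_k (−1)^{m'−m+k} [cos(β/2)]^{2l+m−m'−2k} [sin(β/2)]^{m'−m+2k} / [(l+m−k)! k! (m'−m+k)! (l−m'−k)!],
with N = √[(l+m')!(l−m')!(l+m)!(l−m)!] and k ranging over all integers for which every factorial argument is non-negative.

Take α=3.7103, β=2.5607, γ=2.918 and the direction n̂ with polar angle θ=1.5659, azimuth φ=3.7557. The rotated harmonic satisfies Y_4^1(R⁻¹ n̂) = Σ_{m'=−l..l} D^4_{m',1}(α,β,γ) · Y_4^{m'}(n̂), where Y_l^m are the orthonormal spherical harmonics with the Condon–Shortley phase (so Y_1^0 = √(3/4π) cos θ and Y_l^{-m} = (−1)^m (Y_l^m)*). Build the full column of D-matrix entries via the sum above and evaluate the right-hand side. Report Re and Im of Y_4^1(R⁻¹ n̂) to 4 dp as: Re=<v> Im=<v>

Need the full column D^4_{m',1} for m'=−4..4 at α=3.7103, β=2.5607, γ=2.918.
cos(β/2)=0.286380, sin(β/2)=0.958116
d^4_{-4,1}: single k=5 term ⇒ +0.141910;  D = +0.113556-0.085108i
d^4_{-3,1}: k∈[4..5] ⇒ +0.074983 -0.503575 = -0.428592;  D = +0.150548-0.401281i
d^4_{-2,1}: k∈[3..5] ⇒ +0.023960 -0.402276 +0.900546 = +0.522229;  D = -0.108756-0.510779i
d^4_{-1,1}: k∈[2..5] ⇒ +0.005064 -0.170045 +0.951668 -0.710142 = +0.076544;  D = +0.053750+0.054497i
d^4_{0,1}: k∈[1..4] ⇒ +0.000677 -0.045460 +0.508844 -0.949259 = -0.485198;  D = +0.473120+0.107585i
d^4_{1,1}: k∈[0..3] ⇒ +0.000045 -0.007596 +0.170045 -0.634445 = -0.471951;  D = -0.444123+0.159663i
d^4_{2,1}: k∈[0..2] ⇒ -0.000642 +0.035940 -0.268184 = -0.232887;  D = +0.142230-0.184410i
d^4_{3,1}: k∈[0..1] ⇒ +0.004019 -0.074983 = -0.070963;  D = -0.006256+0.070687i
d^4_{4,1}: single k=0 term ⇒ -0.012678;  D = -0.005860-0.011243i
Y_4^{m'}(θ=1.5659,φ=3.7557) and Σ D·Y over m':
  (+0.1136-0.0851i)·(-0.3426-0.2800i)  (+0.1505-0.4013i)·(+0.0016+0.0059i)  (-0.1088-0.5108i)·(-0.1124+0.3150i)  (+0.0538+0.0545i)·(+0.0057-0.0040i)  (+0.4731+0.1076i)·(+0.3173+0.0000i)  (-0.4441+0.1597i)·(-0.0057-0.0040i)  (+0.1422-0.1844i)·(-0.1124-0.3150i)  (-0.0063+0.0707i)·(-0.0016+0.0059i)  (-0.0059-0.0112i)·(-0.3426+0.2800i)
Y_4^1(R⁻¹ n̂) = +0.197474+0.033791i

Re=0.1975 Im=0.0338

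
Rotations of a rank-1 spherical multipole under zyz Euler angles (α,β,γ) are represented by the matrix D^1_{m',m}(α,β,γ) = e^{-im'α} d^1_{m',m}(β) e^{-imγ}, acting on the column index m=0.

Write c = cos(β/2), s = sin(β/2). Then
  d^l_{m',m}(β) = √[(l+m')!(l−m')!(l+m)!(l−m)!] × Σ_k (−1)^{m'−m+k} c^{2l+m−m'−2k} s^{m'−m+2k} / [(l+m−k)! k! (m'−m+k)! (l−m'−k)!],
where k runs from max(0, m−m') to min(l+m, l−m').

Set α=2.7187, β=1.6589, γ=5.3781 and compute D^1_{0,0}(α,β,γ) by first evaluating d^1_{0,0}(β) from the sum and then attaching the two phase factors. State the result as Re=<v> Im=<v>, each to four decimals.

Re=-0.0880 Im=0.0000

D^1_{0,0}(2.7187,1.6589,5.3781) = e^{-i·0·2.7187}·d^1_{0,0}(1.6589)·e^{-i·0·5.3781}. Compute d first:
With c≡cos(β/2)=0.675282 and s≡sin(β/2)=0.737560, N=[1·1·1·1]^{1/2}=1.000000
Admissible k: 0..1 (factorial args all ≥0)
  k=0: (−1)^0·1.0000/(1)·0.6753^2·0.7376^0 = +0.456005
  k=1: (−1)^1·1.0000/(1)·0.6753^0·0.7376^2 = -0.543995
d^1_{0,0}(1.6589) = +0.456005 -0.543995 = -0.087990
D = (+1.000000+0.000000i)·(-0.087990)·(+1.000000+0.000000i) = -0.087990+0.000000i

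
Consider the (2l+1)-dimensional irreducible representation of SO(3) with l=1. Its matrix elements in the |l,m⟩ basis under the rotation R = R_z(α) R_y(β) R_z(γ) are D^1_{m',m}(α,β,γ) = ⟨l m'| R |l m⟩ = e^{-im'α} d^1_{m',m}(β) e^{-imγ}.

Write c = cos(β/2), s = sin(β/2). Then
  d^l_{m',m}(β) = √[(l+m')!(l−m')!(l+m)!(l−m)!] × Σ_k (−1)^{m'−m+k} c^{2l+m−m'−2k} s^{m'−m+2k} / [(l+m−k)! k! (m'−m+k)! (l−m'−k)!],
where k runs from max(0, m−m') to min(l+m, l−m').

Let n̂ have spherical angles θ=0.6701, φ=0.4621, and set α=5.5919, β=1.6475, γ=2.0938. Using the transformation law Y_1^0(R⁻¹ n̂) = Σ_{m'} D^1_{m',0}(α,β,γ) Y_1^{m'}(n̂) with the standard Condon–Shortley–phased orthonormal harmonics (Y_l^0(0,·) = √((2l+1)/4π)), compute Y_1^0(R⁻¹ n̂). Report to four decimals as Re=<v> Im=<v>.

Re=0.0933 Im=0.0000

Need the full column D^1_{m',0} for m'=−1..1 at α=5.5919, β=1.6475, γ=2.0938.
cos(β/2)=0.679475, sin(β/2)=0.733699
d^1_{-1,0}: single k=1 term ⇒ +0.705028;  D = +0.543173-0.449475i
d^1_{0,0}: k∈[0..1] ⇒ +0.461686 -0.538314 = -0.076628;  D = -0.076628+0.000000i
d^1_{1,0}: single k=0 term ⇒ -0.705028;  D = -0.543173-0.449475i
Y_1^{m'}(θ=0.6701,φ=0.4621) and Σ D·Y over m':
  (+0.5432-0.4495i)·(+0.1921-0.0957i)  (-0.0766+0.0000i)·(+0.3829+0.0000i)  (-0.5432-0.4495i)·(-0.1921-0.0957i)
Y_1^0(R⁻¹ n̂) = +0.093312+0.000000i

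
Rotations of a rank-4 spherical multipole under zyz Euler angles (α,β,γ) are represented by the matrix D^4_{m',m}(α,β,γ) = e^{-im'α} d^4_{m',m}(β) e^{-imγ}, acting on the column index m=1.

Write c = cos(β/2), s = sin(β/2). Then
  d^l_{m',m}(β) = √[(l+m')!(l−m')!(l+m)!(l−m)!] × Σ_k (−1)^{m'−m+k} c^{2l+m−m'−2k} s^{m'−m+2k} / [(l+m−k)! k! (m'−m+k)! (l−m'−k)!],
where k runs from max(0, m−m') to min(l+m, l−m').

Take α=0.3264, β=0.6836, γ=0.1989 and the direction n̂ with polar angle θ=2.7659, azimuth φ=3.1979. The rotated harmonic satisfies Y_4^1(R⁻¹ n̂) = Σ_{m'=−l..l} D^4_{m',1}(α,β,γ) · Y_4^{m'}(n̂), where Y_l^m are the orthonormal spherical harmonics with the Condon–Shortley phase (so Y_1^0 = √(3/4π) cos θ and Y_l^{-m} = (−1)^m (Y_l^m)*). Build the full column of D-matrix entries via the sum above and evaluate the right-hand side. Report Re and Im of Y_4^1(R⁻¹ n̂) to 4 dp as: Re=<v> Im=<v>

Need the full column D^4_{m',1} for m'=−4..4 at α=0.3264, β=0.6836, γ=0.1989.
cos(β/2)=0.942153, sin(β/2)=0.335184
d^4_{-4,1}: single k=5 term ⇒ +0.026477;  D = +0.011852+0.023677i
d^4_{-3,1}: k∈[4..5] ⇒ +0.131563 -0.009991 = +0.121572;  D = +0.086402+0.085525i
d^4_{-2,1}: k∈[3..5] ⇒ +0.395339 -0.075056 +0.001900 = +0.322183;  D = +0.289560+0.141269i
d^4_{-1,1}: k∈[2..5] ⇒ +0.785767 -0.298358 +0.018881 -0.000159 = +0.506131;  D = +0.502022+0.064357i
d^4_{0,1}: k∈[1..4] ⇒ +0.987750 -0.750103 +0.094939 -0.002003 = +0.330583;  D = +0.324066-0.065320i
d^4_{1,1}: k∈[0..3] ⇒ +0.620828 -1.178650 +0.298358 -0.012587 = -0.272052;  D = -0.235372+0.136427i
d^4_{2,1}: k∈[0..2] ⇒ -0.937062 +0.593009 -0.050037 = -0.394091;  D = -0.259590+0.296514i
d^4_{3,1}: k∈[0..1] ⇒ +0.623683 -0.131563 = +0.492119;  D = +0.188325-0.454660i
d^4_{4,1}: single k=0 term ⇒ -0.209194;  D = -0.013859+0.208734i
Y_4^{m'}(θ=2.7659,φ=3.1979) and Σ D·Y over m':
  (+0.0119+0.0237i)·(+0.0078-0.0018i)  (+0.0864+0.0855i)·(+0.0567-0.0097i)  (+0.2896+0.1413i)·(+0.2263-0.0256i)  (+0.5020+0.0644i)·(+0.4930-0.0278i)  (+0.3241-0.0653i)·(+0.3437+0.0000i)  (-0.2354+0.1364i)·(-0.4930-0.0278i)  (-0.2596+0.2965i)·(+0.2263+0.0256i)  (+0.1883-0.4547i)·(-0.0567-0.0097i)  (-0.0139+0.2087i)·(+0.0078+0.0018i)
Y_4^1(R⁻¹ n̂) = +0.473581+0.049382i

Re=0.4736 Im=0.0494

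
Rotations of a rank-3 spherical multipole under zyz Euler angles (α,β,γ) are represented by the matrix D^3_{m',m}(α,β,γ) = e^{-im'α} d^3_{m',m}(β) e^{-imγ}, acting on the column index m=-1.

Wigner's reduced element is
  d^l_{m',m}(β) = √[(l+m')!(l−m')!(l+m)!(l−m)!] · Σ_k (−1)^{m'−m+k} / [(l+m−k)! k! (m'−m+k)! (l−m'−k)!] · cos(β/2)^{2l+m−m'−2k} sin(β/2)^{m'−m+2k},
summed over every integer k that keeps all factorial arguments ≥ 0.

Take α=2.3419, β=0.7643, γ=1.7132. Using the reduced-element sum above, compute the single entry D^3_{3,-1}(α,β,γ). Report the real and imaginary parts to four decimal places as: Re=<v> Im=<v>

Re=0.0364 Im=0.0532

Split into d^3_{3,-1}(β=0.7643) × two z-phases.
c=cos(0.7643/2)=0.927865, s=sin(0.7643/2)=0.372916; N=√[720·1·2·24]=185.903201
k∈{0} keeps every argument non-negative
  k=0: (−1)^4·185.9032/(48)·0.9279^2·0.3729^4 = +0.064485
d^3_{3,-1}(0.7643) = +0.064485
Phases: e^{-i·(3)·2.3419}=+0.736771-0.676143i, e^{-i·(-1)·1.7132}=-0.141923+0.989878i ⇒ D=+0.036417+0.053218i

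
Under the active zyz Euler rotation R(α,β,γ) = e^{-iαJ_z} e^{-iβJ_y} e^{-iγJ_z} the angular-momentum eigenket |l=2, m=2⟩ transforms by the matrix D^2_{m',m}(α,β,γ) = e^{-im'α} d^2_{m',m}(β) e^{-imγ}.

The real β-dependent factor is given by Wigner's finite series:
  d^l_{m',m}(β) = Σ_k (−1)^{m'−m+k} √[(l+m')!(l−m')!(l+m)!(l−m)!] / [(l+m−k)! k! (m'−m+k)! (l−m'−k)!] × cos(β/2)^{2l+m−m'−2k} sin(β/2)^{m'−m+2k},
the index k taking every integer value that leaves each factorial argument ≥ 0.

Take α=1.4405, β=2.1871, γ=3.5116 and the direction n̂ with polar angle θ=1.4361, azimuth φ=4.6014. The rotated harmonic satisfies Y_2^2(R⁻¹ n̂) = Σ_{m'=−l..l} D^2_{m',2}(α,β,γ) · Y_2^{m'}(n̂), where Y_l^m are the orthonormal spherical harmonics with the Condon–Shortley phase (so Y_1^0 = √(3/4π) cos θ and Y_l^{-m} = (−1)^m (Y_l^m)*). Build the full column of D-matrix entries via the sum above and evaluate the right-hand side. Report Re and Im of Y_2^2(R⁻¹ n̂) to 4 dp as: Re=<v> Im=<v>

Need the full column D^2_{m',2} for m'=−2..2 at α=1.4405, β=2.1871, γ=3.5116.
cos(β/2)=0.459335, sin(β/2)=0.888263
d^2_{-2,2}: single k=4 term ⇒ +0.622539;  D = -0.336041+0.524053i
d^2_{-1,2}: single k=3 term ⇒ +0.643850;  D = +0.492242+0.415018i
d^2_{0,2}: single k=2 term ⇒ +0.407772;  D = +0.301123-0.274960i
d^2_{1,2}: single k=1 term ⇒ +0.172171;  D = -0.098591-0.141147i
d^2_{2,2}: single k=0 term ⇒ +0.044516;  D = -0.039498+0.020534i
Y_2^{m'}(θ=1.4361,φ=4.6014) and Σ D·Y over m':
  (-0.3360+0.5241i)·(-0.3700-0.0835i)  (+0.4922+0.4150i)·(-0.0114+0.1022i)  (+0.3011-0.2750i)·(-0.2983+0.0000i)  (-0.0986-0.1411i)·(+0.0114+0.1022i)  (-0.0395+0.0205i)·(-0.3700+0.0835i)
Y_2^2(R⁻¹ n̂) = +0.056454-0.060818i

Re=0.0565 Im=-0.0608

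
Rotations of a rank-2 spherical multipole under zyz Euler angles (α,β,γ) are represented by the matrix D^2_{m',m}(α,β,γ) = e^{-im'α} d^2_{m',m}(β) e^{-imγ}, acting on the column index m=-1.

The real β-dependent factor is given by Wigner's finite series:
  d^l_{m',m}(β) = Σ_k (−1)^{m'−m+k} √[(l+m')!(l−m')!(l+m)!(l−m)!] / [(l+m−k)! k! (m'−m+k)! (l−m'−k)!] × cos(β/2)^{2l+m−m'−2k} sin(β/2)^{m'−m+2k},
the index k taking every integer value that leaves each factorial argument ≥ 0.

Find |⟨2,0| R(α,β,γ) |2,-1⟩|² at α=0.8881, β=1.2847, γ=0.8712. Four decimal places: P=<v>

First d^2_{0,-1}(β=1.2847), then the phase factors e^{-i(0)α} and e^{-i(-1)γ}:
c=cos(1.2847/2)=0.800690, s=sin(1.2847/2)=0.599079; N=√[2·2·1·6]=4.898979
k: max(0,(-1)−(0))=0 … min(2+(-1),2−(0))=1
  k=0: (−1)^1·4.8990/(2)·0.8007^3·0.5991^1 = -0.753274
  k=1: (−1)^2·4.8990/(2)·0.8007^1·0.5991^3 = +0.421689
d^2_{0,-1}(1.2847) = -0.753274 +0.421689 = -0.331585
|D^2_{0,-1}|² = |d^2_{0,-1}(β)|² = (-0.331585)² = 0.109949 (the z-rotation phases have unit modulus)

P=0.1099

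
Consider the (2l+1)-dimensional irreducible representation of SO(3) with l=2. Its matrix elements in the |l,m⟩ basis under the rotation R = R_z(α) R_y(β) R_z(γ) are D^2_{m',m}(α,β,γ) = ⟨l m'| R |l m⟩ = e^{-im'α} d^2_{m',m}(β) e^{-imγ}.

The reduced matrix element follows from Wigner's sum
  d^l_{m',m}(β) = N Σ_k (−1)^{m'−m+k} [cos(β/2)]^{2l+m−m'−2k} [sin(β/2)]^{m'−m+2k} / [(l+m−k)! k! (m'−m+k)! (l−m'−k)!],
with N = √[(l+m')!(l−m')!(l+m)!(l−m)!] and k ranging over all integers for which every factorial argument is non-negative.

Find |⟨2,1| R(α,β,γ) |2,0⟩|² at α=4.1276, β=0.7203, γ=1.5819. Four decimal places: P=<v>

D^2_{1,0}(4.1276,0.7203,1.5819) = e^{-i·1·4.1276}·d^2_{1,0}(0.7203)·e^{-i·0·1.5819}. Compute d first:
Half-angle: c=0.935844, s=0.352415. N=√(6·1·2·2)=4.898979
The bounds max(0,m−m')=0 and min(l+m,l−m')=1 give 2 terms
  k=0: (−1)^1·4.8990/(2)·0.9358^3·0.3524^1 = -0.707522
  k=1: (−1)^2·4.8990/(2)·0.9358^1·0.3524^3 = +0.100332
d^2_{1,0}(0.7203) = -0.707522 +0.100332 = -0.607190
|D^2_{1,0}|² = |d^2_{1,0}(β)|² = (-0.607190)² = 0.368679 (the z-rotation phases have unit modulus)

P=0.3687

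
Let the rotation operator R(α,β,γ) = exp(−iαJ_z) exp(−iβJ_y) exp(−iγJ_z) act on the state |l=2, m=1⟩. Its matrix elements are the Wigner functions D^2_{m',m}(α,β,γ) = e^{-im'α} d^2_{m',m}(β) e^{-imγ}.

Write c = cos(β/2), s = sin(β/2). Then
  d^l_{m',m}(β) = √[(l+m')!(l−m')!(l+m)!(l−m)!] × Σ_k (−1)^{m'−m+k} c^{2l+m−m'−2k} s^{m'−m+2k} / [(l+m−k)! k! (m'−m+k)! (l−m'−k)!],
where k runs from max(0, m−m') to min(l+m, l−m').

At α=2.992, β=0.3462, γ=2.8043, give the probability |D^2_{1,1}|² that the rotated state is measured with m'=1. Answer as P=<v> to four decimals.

Split into d^2_{1,1}(β=0.3462) × two z-phases.
c=cos(0.3462/2)=0.985056, s=sin(0.3462/2)=0.172237; N=√[6·1·6·1]=6.000000
Admissible k: 0..1 (factorial args all ≥0)
  k=0: (−1)^0·6.0000/(6)·0.9851^4·0.1722^0 = +0.941549
  k=1: (−1)^1·6.0000/(2)·0.9851^2·0.1722^2 = -0.086356
d^2_{1,1}(0.3462) = +0.941549 -0.086356 = +0.855193
|D^2_{1,1}|² = |d^2_{1,1}(β)|² = (+0.855193)² = 0.731354 (the z-rotation phases have unit modulus)

P=0.7314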